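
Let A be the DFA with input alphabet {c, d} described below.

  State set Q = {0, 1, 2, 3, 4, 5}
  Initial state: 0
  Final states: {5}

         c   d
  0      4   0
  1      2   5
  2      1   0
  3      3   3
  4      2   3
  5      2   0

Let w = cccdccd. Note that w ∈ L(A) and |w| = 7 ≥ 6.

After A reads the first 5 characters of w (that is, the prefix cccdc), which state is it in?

2

State sequence: 0 -c-> 4 -c-> 2 -c-> 1 -d-> 5 -c-> 2

After reading 5 characters, A is in state 2.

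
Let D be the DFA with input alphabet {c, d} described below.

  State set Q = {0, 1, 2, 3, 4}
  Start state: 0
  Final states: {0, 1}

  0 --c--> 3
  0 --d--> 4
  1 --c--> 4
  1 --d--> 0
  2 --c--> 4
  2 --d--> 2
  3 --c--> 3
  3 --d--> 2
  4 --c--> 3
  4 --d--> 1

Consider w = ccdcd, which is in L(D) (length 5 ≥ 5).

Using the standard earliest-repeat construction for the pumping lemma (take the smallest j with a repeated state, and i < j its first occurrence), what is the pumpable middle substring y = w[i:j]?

State sequence: 0 -c-> 3 -c-> 3 -d-> 2 -c-> 4 -d-> 1
First repeat at step 2: 3 was already visited.

So i = 1, j = 2, giving x = w[0:1] = c, y = w[1:2] = c, z = w[2:5] = dcd.
Check: |xy| = 2 ≤ 5 and |y| = 1 ≥ 1. Reading y takes D from 3 back to 3, so every xyⁱz is accepted.

c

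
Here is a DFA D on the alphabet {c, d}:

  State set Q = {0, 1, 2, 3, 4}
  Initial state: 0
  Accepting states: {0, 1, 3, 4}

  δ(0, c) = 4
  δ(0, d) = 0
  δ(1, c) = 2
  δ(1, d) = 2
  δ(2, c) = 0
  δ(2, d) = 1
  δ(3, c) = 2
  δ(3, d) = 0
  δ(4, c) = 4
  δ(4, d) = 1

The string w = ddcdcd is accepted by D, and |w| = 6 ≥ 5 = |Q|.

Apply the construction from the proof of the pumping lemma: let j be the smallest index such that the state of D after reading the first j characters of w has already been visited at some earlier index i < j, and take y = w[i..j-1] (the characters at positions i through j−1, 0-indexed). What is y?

d

State sequence: 0 -d-> 0 -d-> 0 -c-> 4 -d-> 1 -c-> 2 -d-> 1
First repeat at step 1: 0 was already visited.

So i = 0, j = 1, giving x = w[0:0] = ε, y = w[0:1] = d, z = w[1:6] = dcdcd.
Check: |xy| = 1 ≤ 5 and |y| = 1 ≥ 1. Reading y takes D from 0 back to 0, so every xyⁱz is accepted.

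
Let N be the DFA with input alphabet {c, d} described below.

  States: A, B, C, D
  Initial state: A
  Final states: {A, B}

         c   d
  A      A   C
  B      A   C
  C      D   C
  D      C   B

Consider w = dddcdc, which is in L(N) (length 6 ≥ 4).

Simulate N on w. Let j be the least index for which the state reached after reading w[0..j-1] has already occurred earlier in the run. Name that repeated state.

C

State sequence: A -d-> C -d-> C -d-> C -c-> D -d-> B -c-> A
First repeat at step 2: C was already visited.

The earliest repeat is at step j = 2: N is in C, which it already visited at step i = 1.
The DFA has 4 states, so the proof of the pumping lemma guarantees a repeated state among the first 4+1 visited; the segment between the two visits is the pumpable y.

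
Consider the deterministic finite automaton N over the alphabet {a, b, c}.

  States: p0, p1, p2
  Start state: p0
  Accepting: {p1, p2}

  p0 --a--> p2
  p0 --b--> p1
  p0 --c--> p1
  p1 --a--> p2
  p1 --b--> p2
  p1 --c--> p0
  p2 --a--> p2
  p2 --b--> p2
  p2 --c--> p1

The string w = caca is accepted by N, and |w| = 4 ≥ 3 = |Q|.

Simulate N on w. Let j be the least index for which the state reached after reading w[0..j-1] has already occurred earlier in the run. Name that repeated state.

p1

State sequence: p0 -c-> p1 -a-> p2 -c-> p1 -a-> p2
First repeat at step 3: p1 was already visited.

The earliest repeat is at step j = 3: N is in p1, which it already visited at step i = 1.
The DFA has 3 states, so the proof of the pumping lemma guarantees a repeated state among the first 3+1 visited; the segment between the two visits is the pumpable y.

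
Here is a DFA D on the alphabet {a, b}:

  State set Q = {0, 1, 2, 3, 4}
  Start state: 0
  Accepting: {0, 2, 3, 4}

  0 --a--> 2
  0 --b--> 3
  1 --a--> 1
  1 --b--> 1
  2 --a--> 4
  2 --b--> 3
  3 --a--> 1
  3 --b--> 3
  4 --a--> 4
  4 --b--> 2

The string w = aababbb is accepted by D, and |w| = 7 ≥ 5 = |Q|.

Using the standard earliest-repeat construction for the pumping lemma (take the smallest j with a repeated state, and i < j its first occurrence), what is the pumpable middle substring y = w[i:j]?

State sequence: 0 -a-> 2 -a-> 4 -b-> 2 -a-> 4 -b-> 2 -b-> 3 -b-> 3
First repeat at step 3: 2 was already visited.

So i = 1, j = 3, giving x = w[0:1] = a, y = w[1:3] = ab, z = w[3:7] = abbb.
Check: |xy| = 3 ≤ 5 and |y| = 2 ≥ 1. Reading y takes D from 2 back to 2, so every xyⁱz is accepted.
With |Q| = 5, pigeonhole forces a state repeat no later than step 5; the substring read between the first and second visits to that state can be pumped.

ab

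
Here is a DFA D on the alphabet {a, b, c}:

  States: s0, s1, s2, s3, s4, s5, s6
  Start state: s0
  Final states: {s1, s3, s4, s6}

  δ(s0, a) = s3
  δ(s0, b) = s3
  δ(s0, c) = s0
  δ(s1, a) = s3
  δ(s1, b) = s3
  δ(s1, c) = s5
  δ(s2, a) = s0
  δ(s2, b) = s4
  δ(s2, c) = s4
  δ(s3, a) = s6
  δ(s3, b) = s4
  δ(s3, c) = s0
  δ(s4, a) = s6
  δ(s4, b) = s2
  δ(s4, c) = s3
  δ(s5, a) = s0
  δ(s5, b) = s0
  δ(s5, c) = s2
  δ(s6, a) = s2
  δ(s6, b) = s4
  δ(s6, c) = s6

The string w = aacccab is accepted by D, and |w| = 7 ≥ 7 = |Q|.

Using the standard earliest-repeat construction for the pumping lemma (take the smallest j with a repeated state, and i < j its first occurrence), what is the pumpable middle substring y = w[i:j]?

Run of D on w = a a c c c a b:
  step 0: s0  (start)
  step 1: s3  (read a: s0→s3)
  step 2: s6  (read a: s3→s6)
  step 3: s6  (read c: s6→s6)   ← first repeat (s6 seen earlier)
  step 4: s6  (read c: s6→s6)
  step 5: s6  (read c: s6→s6)
  step 6: s2  (read a: s6→s2)
  step 7: s4  (read b: s2→s4)

So i = 2, j = 3, giving x = w[0:2] = aa, y = w[2:3] = c, z = w[3:7] = ccab.
Check: |xy| = 3 ≤ 7 and |y| = 1 ≥ 1. Reading y takes D from s6 back to s6, so every xyⁱz is accepted.

c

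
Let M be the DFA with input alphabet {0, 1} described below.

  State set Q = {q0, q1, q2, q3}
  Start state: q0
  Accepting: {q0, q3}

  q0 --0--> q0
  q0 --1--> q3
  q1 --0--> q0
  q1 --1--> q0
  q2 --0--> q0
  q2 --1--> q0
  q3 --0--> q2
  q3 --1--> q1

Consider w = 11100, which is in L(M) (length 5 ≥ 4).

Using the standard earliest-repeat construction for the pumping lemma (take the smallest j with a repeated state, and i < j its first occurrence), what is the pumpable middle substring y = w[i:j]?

State sequence: q0 -1-> q3 -1-> q1 -1-> q0 -0-> q0 -0-> q0
First repeat at step 3: q0 was already visited.

So i = 0, j = 3, giving x = w[0:0] = ε, y = w[0:3] = 111, z = w[3:5] = 00.
Check: |xy| = 3 ≤ 4 and |y| = 3 ≥ 1. Reading y takes M from q0 back to q0, so every xyⁱz is accepted.

111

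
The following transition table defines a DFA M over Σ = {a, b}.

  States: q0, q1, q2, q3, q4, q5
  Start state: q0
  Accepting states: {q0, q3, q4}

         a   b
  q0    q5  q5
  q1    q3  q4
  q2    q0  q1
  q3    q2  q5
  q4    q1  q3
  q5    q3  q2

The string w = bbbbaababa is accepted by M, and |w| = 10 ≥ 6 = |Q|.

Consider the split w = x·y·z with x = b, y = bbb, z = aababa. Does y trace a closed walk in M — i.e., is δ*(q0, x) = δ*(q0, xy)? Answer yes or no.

Run of M on the first 4 characters of w = b b b b:
  step 0: q0  (start)
  step 1: q5  (read b: q0→q5)
  step 2: q2  (read b: q5→q2)
  step 3: q1  (read b: q2→q1)
  step 4: q4  (read b: q1→q4)

After x (step 1): q5. After xy (step 4): q4.
They differ (q5 ≠ q4), so y is not a cycle from the state after x; this split is not the one the pumping-lemma construction produces, and pumping y need not keep the string in L(M).

no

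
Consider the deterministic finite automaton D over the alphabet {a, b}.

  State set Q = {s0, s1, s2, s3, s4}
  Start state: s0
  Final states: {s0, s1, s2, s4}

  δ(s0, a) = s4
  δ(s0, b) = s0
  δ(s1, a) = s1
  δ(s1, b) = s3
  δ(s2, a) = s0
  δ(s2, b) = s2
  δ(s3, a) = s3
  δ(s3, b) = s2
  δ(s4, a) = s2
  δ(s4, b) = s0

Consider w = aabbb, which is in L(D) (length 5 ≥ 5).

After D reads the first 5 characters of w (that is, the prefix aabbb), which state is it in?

State sequence: s0 -a-> s4 -a-> s2 -b-> s2 -b-> s2 -b-> s2

After reading 5 characters, D is in state s2.

s2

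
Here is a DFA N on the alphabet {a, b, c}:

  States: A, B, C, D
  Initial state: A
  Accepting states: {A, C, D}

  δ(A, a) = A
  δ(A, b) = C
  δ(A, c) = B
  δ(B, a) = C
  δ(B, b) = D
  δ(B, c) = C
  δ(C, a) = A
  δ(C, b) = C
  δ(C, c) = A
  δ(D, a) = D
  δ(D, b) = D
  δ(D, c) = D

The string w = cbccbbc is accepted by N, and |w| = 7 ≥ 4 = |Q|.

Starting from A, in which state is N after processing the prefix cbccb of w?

Run of N on the first 5 characters of w = c b c c b:
  step 0: A  (start)
  step 1: B  (read c: A→B)
  step 2: D  (read b: B→D)
  step 3: D  (read c: D→D)
  step 4: D  (read c: D→D)
  step 5: D  (read b: D→D)

After reading 5 characters, N is in state D.
(This kind of state-tracing is the core of the pumping-lemma construction: with 4 states, pigeonhole forces a repeat within the first 4 steps.)

D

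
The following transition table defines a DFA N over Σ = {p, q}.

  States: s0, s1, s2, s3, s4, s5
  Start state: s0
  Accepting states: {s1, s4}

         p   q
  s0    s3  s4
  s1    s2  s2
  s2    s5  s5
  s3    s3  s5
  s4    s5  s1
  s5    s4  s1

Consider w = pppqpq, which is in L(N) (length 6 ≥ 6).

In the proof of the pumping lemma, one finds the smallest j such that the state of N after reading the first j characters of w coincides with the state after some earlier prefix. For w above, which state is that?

Run of N on w = p p p q p q:
  step 0: s0  (start)
  step 1: s3  (read p: s0→s3)
  step 2: s3  (read p: s3→s3)   ← first repeat (s3 seen earlier)
  step 3: s3  (read p: s3→s3)
  step 4: s5  (read q: s3→s5)
  step 5: s4  (read p: s5→s4)
  step 6: s1  (read q: s4→s1)

The earliest repeat is at step j = 2: N is in s3, which it already visited at step i = 1.

s3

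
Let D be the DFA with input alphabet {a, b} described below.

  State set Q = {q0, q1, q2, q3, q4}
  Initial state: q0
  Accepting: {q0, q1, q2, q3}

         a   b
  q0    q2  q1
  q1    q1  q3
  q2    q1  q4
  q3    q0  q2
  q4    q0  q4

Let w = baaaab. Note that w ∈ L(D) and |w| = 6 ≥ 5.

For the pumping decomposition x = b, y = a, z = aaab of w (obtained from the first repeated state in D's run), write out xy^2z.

xy^2z = b·a·a·aaab = baaaaab.
Reading y = a takes D from q1 back to q1, so after x·y·y the machine is still in q1, and z then leads to the accepting state q3. Hence baaaaab ∈ L(D).

baaaaab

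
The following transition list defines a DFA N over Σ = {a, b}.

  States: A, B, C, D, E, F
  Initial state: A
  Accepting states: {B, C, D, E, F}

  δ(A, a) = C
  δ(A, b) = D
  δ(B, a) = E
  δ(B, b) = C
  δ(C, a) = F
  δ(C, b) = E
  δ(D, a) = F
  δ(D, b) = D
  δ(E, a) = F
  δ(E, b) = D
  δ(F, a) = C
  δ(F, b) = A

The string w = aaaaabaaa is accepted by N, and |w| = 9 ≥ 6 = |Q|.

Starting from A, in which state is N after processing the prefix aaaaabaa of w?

State sequence: A -a-> C -a-> F -a-> C -a-> F -a-> C -b-> E -a-> F -a-> C

After reading 8 characters, N is in state C.
(This kind of state-tracing is the core of the pumping-lemma construction: with 6 states, pigeonhole forces a repeat within the first 6 steps.)

C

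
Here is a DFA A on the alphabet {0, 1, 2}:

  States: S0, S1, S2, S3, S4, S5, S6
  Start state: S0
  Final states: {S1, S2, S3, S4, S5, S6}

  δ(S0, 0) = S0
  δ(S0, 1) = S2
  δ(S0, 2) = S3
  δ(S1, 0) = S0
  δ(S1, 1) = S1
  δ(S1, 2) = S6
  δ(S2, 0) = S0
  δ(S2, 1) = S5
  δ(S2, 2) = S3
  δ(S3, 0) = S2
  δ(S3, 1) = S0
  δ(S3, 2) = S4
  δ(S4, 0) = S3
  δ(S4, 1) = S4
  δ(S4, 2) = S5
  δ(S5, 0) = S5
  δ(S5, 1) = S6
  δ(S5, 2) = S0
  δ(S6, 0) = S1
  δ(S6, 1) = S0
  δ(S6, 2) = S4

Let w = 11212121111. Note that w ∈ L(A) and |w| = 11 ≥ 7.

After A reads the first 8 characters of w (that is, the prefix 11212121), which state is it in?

S0

State sequence: S0 -1-> S2 -1-> S5 -2-> S0 -1-> S2 -2-> S3 -1-> S0 -2-> S3 -1-> S0

After reading 8 characters, A is in state S0.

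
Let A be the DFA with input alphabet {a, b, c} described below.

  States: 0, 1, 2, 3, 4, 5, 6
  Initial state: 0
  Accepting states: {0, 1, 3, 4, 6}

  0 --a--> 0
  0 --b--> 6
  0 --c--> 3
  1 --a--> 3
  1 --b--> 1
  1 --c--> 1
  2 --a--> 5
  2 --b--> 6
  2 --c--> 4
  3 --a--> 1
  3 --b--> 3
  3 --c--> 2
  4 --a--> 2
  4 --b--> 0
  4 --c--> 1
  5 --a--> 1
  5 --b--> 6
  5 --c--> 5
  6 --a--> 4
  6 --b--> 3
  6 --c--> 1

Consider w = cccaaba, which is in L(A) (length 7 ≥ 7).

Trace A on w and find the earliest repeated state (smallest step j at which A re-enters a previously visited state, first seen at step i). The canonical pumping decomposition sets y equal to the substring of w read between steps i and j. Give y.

State sequence: 0 -c-> 3 -c-> 2 -c-> 4 -a-> 2 -a-> 5 -b-> 6 -a-> 4
First repeat at step 4: 2 was already visited.

So i = 2, j = 4, giving x = w[0:2] = cc, y = w[2:4] = ca, z = w[4:7] = aba.
Check: |xy| = 4 ≤ 7 and |y| = 2 ≥ 1. Reading y takes A from 2 back to 2, so every xyⁱz is accepted.

ca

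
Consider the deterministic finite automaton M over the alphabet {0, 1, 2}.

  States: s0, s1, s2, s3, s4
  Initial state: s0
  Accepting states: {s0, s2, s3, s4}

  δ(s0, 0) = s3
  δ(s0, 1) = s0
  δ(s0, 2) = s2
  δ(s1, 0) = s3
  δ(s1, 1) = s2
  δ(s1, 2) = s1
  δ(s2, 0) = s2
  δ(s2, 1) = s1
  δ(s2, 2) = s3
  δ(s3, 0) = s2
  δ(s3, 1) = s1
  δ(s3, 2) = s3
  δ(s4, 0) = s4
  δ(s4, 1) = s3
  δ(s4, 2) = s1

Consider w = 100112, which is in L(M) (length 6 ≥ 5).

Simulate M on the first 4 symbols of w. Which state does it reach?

State sequence: s0 -1-> s0 -0-> s3 -0-> s2 -1-> s1

After reading 4 characters, M is in state s1.
(This kind of state-tracing is the core of the pumping-lemma construction: with 5 states, pigeonhole forces a repeat within the first 5 steps.)

s1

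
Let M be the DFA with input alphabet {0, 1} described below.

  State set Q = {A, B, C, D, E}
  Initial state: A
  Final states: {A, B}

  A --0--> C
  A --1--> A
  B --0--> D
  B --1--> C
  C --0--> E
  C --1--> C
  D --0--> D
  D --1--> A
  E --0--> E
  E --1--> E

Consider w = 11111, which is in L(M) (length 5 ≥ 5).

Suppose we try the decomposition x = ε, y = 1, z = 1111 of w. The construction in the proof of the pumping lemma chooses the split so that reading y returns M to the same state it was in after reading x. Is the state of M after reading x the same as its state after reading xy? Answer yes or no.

Run of M on the first 1 characters of w = 1:
  step 0: A  (start)
  step 1: A  (read 1: A→A)

After x (step 0): A. After xy (step 1): A.
They match, so y = 1 drives M around a cycle from A back to itself; pumping y any number of times keeps M in A before reading z, and xyⁱz ∈ L(M) for every i ≥ 0.

yes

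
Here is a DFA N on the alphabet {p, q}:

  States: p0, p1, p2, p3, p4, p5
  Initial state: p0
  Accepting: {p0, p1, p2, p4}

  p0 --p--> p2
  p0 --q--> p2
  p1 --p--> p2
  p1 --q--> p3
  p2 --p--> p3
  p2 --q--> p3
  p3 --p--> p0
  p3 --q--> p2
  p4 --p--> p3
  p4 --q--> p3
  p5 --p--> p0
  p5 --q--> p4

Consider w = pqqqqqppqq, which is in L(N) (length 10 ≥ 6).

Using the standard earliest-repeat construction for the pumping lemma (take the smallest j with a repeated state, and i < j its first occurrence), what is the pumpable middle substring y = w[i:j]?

qq

Run of N on w = p q q q q q p p q q:
  step 0: p0  (start)
  step 1: p2  (read p: p0→p2)
  step 2: p3  (read q: p2→p3)
  step 3: p2  (read q: p3→p2)   ← first repeat (p2 seen earlier)
  step 4: p3  (read q: p2→p3)
  step 5: p2  (read q: p3→p2)
  step 6: p3  (read q: p2→p3)
  step 7: p0  (read p: p3→p0)
  step 8: p2  (read p: p0→p2)
  step 9: p3  (read q: p2→p3)
  step 10: p2  (read q: p3→p2)

So i = 1, j = 3, giving x = w[0:1] = p, y = w[1:3] = qq, z = w[3:10] = qqqppqq.
Check: |xy| = 3 ≤ 6 and |y| = 2 ≥ 1. Reading y takes N from p2 back to p2, so every xyⁱz is accepted.
The DFA has 6 states, so the proof of the pumping lemma guarantees a repeated state among the first 6+1 visited; the segment between the two visits is the pumpable y.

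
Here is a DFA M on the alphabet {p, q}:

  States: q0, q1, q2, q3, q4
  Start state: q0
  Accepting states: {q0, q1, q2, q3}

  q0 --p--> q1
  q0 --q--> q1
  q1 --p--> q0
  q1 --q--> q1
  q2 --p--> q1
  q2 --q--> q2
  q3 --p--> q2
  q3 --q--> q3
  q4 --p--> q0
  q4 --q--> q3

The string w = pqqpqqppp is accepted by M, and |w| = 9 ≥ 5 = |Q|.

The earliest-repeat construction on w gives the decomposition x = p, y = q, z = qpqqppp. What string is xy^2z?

pqqqpqqppp

xy^2z = p·q·q·qpqqppp = pqqqpqqppp.
Reading y = q takes M from q1 back to q1, so after x·y·y the machine is still in q1, and z then leads to the accepting state q0. Hence pqqqpqqppp ∈ L(M).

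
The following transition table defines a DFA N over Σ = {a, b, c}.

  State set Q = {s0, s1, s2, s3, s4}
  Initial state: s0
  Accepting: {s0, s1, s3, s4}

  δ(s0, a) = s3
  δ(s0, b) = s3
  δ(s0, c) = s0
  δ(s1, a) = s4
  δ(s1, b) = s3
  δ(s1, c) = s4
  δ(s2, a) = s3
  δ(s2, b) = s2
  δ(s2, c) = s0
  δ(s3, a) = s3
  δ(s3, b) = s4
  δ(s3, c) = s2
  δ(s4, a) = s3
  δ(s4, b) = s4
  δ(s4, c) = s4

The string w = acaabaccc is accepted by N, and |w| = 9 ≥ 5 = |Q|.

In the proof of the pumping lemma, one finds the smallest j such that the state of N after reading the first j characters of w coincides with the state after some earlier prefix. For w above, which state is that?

Run of N on w = a c a a b a c c c:
  step 0: s0  (start)
  step 1: s3  (read a: s0→s3)
  step 2: s2  (read c: s3→s2)
  step 3: s3  (read a: s2→s3)   ← first repeat (s3 seen earlier)
  step 4: s3  (read a: s3→s3)
  step 5: s4  (read b: s3→s4)
  step 6: s3  (read a: s4→s3)
  step 7: s2  (read c: s3→s2)
  step 8: s0  (read c: s2→s0)
  step 9: s0  (read c: s0→s0)

The earliest repeat is at step j = 3: N is in s3, which it already visited at step i = 1.

s3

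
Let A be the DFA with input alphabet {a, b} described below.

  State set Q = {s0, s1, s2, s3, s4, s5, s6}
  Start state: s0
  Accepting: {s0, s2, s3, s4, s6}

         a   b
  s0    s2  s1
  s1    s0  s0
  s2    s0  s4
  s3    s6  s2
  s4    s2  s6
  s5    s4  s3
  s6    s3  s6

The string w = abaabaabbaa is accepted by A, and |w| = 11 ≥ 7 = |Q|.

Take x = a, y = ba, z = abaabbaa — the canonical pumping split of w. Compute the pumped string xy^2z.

ababaabaabbaa

xy^2z = a·ba·ba·abaabbaa = ababaabaabbaa.
Reading y = ba takes A from s2 back to s2, so after x·y·y the machine is still in s2, and z then leads to the accepting state s6. Hence ababaabaabbaa ∈ L(A).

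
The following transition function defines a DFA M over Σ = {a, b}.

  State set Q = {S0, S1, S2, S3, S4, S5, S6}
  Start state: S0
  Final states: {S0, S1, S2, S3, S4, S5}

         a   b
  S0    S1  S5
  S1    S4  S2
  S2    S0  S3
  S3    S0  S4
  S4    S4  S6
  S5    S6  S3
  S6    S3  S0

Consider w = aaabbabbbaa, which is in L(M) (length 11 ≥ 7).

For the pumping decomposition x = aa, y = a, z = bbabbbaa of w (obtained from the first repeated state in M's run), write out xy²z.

aaaabbabbbaa

xy^2z = aa·a·a·bbabbbaa = aaaabbabbbaa.
Reading y = a takes M from S4 back to S4, so after x·y·y the machine is still in S4, and z then leads to the accepting state S4. Hence aaaabbabbbaa ∈ L(M).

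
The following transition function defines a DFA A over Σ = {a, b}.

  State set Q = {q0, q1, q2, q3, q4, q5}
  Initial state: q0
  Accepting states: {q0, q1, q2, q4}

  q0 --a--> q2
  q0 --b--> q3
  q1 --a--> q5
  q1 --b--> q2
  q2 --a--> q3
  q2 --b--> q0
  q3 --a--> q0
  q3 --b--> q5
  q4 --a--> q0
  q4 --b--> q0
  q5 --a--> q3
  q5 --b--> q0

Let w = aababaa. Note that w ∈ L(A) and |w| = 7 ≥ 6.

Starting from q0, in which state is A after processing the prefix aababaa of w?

q0

State sequence: q0 -a-> q2 -a-> q3 -b-> q5 -a-> q3 -b-> q5 -a-> q3 -a-> q0

After reading 7 characters, A is in state q0.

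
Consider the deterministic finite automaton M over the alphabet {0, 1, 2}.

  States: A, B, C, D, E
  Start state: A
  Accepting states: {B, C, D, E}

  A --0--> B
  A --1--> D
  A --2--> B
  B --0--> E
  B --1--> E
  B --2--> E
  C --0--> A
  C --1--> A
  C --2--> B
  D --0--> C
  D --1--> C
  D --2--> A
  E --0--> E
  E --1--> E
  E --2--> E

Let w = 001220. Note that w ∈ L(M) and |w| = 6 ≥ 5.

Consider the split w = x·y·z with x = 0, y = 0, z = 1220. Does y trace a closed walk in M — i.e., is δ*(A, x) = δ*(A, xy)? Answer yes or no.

Run of M on the first 2 characters of w = 0 0:
  step 0: A  (start)
  step 1: B  (read 0: A→B)
  step 2: E  (read 0: B→E)

After x (step 1): B. After xy (step 2): E.
They differ (B ≠ E), so y is not a cycle from the state after x; this split is not the one the pumping-lemma construction produces, and pumping y need not keep the string in L(M).

no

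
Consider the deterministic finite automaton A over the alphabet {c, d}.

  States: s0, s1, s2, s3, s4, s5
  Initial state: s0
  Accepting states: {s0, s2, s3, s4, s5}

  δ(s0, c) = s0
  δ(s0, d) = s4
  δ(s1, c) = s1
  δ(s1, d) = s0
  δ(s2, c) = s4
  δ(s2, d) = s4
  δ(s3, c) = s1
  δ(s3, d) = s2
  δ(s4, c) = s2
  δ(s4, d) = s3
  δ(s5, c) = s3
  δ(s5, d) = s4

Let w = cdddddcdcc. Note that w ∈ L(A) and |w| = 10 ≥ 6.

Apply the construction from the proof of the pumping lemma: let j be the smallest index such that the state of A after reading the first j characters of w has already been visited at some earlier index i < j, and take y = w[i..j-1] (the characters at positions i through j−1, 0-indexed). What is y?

Run of A on w = c d d d d d c d c c:
  step 0: s0  (start)
  step 1: s0  (read c: s0→s0)   ← first repeat (s0 seen earlier)
  step 2: s4  (read d: s0→s4)
  step 3: s3  (read d: s4→s3)
  step 4: s2  (read d: s3→s2)
  step 5: s4  (read d: s2→s4)
  step 6: s3  (read d: s4→s3)
  step 7: s1  (read c: s3→s1)
  step 8: s0  (read d: s1→s0)
  step 9: s0  (read c: s0→s0)
  step 10: s0  (read c: s0→s0)

So i = 0, j = 1, giving x = w[0:0] = ε, y = w[0:1] = c, z = w[1:10] = dddddcdcc.
Check: |xy| = 1 ≤ 6 and |y| = 1 ≥ 1. Reading y takes A from s0 back to s0, so every xyⁱz is accepted.
Since A has 6 states, any run of length ≥ 6 visits 6+1 states, so by pigeonhole some state repeats within the first 6 steps — that repeat gives the pumpable loop.

c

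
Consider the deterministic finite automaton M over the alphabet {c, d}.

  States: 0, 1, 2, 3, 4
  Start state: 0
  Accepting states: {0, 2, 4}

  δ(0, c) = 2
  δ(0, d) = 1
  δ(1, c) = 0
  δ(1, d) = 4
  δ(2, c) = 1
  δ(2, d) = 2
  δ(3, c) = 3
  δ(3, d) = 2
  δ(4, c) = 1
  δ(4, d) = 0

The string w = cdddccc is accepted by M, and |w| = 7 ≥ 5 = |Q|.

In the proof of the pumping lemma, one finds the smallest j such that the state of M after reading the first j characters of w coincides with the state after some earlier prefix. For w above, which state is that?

Run of M on w = c d d d c c c:
  step 0: 0  (start)
  step 1: 2  (read c: 0→2)
  step 2: 2  (read d: 2→2)   ← first repeat (2 seen earlier)
  step 3: 2  (read d: 2→2)
  step 4: 2  (read d: 2→2)
  step 5: 1  (read c: 2→1)
  step 6: 0  (read c: 1→0)
  step 7: 2  (read c: 0→2)

The earliest repeat is at step j = 2: M is in 2, which it already visited at step i = 1.

2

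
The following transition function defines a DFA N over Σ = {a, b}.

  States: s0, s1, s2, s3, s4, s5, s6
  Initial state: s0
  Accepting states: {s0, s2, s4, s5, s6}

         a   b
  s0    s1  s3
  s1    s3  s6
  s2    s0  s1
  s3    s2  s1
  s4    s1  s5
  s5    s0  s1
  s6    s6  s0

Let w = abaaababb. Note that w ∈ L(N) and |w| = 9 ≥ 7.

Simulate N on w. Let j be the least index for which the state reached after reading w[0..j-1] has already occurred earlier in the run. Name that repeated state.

s6

State sequence: s0 -a-> s1 -b-> s6 -a-> s6 -a-> s6 -a-> s6 -b-> s0 -a-> s1 -b-> s6 -b-> s0
First repeat at step 3: s6 was already visited.

The earliest repeat is at step j = 3: N is in s6, which it already visited at step i = 2.
With |Q| = 7, pigeonhole forces a state repeat no later than step 7; the substring read between the first and second visits to that state can be pumped.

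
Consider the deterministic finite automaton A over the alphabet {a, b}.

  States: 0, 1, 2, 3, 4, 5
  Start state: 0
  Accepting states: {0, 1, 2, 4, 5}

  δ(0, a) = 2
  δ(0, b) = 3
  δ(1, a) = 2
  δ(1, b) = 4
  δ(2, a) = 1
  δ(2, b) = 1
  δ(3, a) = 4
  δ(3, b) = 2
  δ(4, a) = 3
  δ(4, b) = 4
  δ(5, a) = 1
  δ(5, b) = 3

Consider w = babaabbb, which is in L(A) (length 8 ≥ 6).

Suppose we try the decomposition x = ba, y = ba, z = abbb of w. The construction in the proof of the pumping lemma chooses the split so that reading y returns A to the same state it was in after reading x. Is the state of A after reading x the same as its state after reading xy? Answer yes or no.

State sequence: 0 -b-> 3 -a-> 4 -b-> 4 -a-> 3

After x (step 2): 4. After xy (step 4): 3.
They differ (4 ≠ 3), so y is not a cycle from the state after x; this split is not the one the pumping-lemma construction produces, and pumping y need not keep the string in L(A).

no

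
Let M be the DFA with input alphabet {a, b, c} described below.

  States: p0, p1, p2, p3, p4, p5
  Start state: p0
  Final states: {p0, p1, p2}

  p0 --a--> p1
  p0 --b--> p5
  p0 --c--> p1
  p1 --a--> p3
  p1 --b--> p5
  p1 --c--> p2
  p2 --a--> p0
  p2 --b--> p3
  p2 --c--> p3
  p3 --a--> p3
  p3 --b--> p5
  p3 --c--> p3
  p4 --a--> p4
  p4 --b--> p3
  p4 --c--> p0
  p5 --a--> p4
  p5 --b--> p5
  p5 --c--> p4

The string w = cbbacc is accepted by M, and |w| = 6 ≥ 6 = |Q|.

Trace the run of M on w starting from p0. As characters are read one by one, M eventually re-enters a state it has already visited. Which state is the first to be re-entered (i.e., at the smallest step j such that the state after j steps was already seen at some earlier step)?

p5

State sequence: p0 -c-> p1 -b-> p5 -b-> p5 -a-> p4 -c-> p0 -c-> p1
First repeat at step 3: p5 was already visited.

The earliest repeat is at step j = 3: M is in p5, which it already visited at step i = 2.
The DFA has 6 states, so the proof of the pumping lemma guarantees a repeated state among the first 6+1 visited; the segment between the two visits is the pumpable y.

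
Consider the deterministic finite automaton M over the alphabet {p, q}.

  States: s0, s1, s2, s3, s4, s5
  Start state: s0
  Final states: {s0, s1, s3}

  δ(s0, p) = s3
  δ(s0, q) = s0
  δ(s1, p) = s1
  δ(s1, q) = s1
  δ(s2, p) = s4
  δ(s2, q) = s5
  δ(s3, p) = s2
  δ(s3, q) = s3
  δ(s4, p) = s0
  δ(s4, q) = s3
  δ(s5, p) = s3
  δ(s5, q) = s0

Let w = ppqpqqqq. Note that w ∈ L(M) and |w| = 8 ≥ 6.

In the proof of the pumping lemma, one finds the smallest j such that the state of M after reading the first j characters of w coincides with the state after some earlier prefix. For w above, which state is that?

s3

State sequence: s0 -p-> s3 -p-> s2 -q-> s5 -p-> s3 -q-> s3 -q-> s3 -q-> s3 -q-> s3
First repeat at step 4: s3 was already visited.

The earliest repeat is at step j = 4: M is in s3, which it already visited at step i = 1.
Since M has 6 states, any run of length ≥ 6 visits 6+1 states, so by pigeonhole some state repeats within the first 6 steps — that repeat gives the pumpable loop.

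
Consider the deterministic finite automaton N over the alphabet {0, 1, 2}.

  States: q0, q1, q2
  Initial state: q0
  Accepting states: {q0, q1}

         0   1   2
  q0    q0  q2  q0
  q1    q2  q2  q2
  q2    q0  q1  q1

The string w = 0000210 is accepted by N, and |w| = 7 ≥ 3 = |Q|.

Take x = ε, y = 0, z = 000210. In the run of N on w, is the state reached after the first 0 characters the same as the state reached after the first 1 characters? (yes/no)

yes

State sequence: q0 -0-> q0

After x (step 0): q0. After xy (step 1): q0.
They match, so y = 0 drives N around a cycle from q0 back to itself; pumping y any number of times keeps N in q0 before reading z, and xyⁱz ∈ L(N) for every i ≥ 0.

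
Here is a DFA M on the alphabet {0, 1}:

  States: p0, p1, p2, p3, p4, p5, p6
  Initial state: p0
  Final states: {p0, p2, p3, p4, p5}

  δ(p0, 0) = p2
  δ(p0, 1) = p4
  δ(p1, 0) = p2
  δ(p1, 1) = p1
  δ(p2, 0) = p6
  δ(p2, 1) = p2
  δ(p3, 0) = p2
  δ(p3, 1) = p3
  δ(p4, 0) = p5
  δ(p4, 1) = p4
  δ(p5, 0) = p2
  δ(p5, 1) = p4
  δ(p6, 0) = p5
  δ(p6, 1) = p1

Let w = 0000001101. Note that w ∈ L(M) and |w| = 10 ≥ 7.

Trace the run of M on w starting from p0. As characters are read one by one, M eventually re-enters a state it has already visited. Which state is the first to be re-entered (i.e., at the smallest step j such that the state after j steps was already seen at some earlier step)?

p2

Run of M on w = 0 0 0 0 0 0 1 1 0 1:
  step 0: p0  (start)
  step 1: p2  (read 0: p0→p2)
  step 2: p6  (read 0: p2→p6)
  step 3: p5  (read 0: p6→p5)
  step 4: p2  (read 0: p5→p2)   ← first repeat (p2 seen earlier)
  step 5: p6  (read 0: p2→p6)
  step 6: p5  (read 0: p6→p5)
  step 7: p4  (read 1: p5→p4)
  step 8: p4  (read 1: p4→p4)
  step 9: p5  (read 0: p4→p5)
  step 10: p4  (read 1: p5→p4)

The earliest repeat is at step j = 4: M is in p2, which it already visited at step i = 1.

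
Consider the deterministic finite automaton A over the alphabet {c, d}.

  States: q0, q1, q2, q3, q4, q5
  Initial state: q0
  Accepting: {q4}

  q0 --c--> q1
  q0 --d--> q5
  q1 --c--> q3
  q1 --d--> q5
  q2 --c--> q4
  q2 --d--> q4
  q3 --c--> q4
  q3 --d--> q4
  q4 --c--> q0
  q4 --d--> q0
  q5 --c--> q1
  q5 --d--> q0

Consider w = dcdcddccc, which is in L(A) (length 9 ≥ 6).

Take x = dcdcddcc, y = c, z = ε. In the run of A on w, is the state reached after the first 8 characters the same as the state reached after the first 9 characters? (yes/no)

State sequence: q0 -d-> q5 -c-> q1 -d-> q5 -c-> q1 -d-> q5 -d-> q0 -c-> q1 -c-> q3 -c-> q4

After x (step 8): q3. After xy (step 9): q4.
They differ (q3 ≠ q4), so y is not a cycle from the state after x; this split is not the one the pumping-lemma construction produces, and pumping y need not keep the string in L(A).

no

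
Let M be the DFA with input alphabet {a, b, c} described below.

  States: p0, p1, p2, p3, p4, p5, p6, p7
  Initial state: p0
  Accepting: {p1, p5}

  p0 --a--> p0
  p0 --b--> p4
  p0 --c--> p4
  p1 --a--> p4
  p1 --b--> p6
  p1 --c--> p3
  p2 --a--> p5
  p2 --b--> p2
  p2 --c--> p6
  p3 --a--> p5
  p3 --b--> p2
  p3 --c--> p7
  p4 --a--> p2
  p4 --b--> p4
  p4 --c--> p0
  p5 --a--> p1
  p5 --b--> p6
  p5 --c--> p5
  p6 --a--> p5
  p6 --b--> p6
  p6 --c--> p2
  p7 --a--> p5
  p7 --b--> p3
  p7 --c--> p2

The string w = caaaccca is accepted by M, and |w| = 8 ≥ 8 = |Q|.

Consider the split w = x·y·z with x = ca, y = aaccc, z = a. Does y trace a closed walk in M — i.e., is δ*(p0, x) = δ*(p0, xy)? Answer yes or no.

yes

Run of M on the first 7 characters of w = c a a a c c c:
  step 0: p0  (start)
  step 1: p4  (read c: p0→p4)
  step 2: p2  (read a: p4→p2)
  step 3: p5  (read a: p2→p5)
  step 4: p1  (read a: p5→p1)
  step 5: p3  (read c: p1→p3)
  step 6: p7  (read c: p3→p7)
  step 7: p2  (read c: p7→p2)

After x (step 2): p2. After xy (step 7): p2.
They match, so y = aaccc drives M around a cycle from p2 back to itself; pumping y any number of times keeps M in p2 before reading z, and xyⁱz ∈ L(M) for every i ≥ 0.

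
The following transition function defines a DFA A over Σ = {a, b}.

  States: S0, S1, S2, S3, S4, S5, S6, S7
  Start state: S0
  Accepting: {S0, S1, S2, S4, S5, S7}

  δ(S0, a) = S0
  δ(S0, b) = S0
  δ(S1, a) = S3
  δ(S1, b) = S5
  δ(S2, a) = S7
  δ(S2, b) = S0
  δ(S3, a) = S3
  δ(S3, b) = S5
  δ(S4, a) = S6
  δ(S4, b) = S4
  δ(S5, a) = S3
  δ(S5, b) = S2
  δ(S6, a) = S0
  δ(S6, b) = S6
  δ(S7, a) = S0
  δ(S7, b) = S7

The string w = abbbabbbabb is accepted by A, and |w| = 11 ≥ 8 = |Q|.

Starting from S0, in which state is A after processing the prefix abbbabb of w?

S0

State sequence: S0 -a-> S0 -b-> S0 -b-> S0 -b-> S0 -a-> S0 -b-> S0 -b-> S0

After reading 7 characters, A is in state S0.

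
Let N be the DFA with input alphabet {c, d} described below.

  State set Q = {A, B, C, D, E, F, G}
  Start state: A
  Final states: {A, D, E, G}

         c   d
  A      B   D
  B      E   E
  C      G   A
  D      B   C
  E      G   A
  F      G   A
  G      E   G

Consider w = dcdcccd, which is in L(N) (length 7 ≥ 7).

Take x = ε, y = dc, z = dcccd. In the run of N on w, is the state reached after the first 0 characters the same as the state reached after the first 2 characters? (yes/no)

State sequence: A -d-> D -c-> B

After x (step 0): A. After xy (step 2): B.
They differ (A ≠ B), so y is not a cycle from the state after x; this split is not the one the pumping-lemma construction produces, and pumping y need not keep the string in L(N).

no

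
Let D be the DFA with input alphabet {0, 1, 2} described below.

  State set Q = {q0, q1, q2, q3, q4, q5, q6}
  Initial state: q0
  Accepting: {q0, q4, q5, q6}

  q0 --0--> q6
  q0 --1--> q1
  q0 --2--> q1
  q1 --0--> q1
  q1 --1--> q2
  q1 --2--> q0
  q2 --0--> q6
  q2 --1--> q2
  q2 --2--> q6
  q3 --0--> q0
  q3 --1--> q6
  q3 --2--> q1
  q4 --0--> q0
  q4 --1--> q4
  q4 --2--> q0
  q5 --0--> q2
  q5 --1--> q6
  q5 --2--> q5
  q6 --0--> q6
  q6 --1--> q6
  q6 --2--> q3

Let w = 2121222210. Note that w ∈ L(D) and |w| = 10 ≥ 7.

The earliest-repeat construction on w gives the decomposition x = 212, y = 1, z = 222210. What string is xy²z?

xy^2z = 212·1·1·222210 = 21211222210.
Reading y = 1 takes D from q6 back to q6, so after x·y·y the machine is still in q6, and z then leads to the accepting state q6. Hence 21211222210 ∈ L(D).

21211222210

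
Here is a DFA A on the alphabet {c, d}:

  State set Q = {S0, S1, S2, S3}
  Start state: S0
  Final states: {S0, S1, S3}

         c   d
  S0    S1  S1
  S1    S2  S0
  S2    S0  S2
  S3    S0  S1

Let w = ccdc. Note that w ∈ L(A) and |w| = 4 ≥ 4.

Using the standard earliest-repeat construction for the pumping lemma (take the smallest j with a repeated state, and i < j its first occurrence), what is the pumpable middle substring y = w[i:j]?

Run of A on w = c c d c:
  step 0: S0  (start)
  step 1: S1  (read c: S0→S1)
  step 2: S2  (read c: S1→S2)
  step 3: S2  (read d: S2→S2)   ← first repeat (S2 seen earlier)
  step 4: S0  (read c: S2→S0)

So i = 2, j = 3, giving x = w[0:2] = cc, y = w[2:3] = d, z = w[3:4] = c.
Check: |xy| = 3 ≤ 4 and |y| = 1 ≥ 1. Reading y takes A from S2 back to S2, so every xyⁱz is accepted.

d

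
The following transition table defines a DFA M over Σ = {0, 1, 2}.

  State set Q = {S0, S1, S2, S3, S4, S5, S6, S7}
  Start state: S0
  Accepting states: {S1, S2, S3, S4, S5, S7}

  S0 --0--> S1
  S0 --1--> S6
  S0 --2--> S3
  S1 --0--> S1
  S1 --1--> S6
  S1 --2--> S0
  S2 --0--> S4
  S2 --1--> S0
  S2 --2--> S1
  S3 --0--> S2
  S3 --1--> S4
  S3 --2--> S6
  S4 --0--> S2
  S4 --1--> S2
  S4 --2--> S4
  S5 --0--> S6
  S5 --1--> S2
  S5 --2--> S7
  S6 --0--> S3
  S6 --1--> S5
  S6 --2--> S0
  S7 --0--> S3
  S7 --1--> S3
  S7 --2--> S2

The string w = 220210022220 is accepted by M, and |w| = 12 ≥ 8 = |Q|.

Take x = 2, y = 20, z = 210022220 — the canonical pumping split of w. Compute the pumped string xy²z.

xy^2z = 2·20·20·210022220 = 22020210022220.
Reading y = 20 takes M from S3 back to S3, so after x·y·y the machine is still in S3, and z then leads to the accepting state S3. Hence 22020210022220 ∈ L(M).

22020210022220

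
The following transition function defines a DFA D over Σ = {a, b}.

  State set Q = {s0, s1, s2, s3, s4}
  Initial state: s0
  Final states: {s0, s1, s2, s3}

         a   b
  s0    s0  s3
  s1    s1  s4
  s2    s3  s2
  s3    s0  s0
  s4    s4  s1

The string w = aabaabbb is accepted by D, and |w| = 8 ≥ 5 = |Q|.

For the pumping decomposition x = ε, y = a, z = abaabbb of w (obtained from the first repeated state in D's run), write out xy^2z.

aaabaabbb

xy^2z = ε·a·a·abaabbb = aaabaabbb.
Reading y = a takes D from s0 back to s0, so after x·y·y the machine is still in s0, and z then leads to the accepting state s3. Hence aaabaabbb ∈ L(D).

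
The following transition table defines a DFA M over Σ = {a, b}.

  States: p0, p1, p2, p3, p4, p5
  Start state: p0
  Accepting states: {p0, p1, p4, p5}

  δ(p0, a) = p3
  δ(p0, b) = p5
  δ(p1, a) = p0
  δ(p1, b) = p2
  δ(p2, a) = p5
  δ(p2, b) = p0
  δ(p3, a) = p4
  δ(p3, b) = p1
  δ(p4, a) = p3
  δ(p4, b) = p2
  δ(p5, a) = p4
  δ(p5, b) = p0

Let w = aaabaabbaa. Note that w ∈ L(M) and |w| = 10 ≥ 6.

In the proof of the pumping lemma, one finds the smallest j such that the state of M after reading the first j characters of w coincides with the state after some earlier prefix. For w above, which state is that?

p3

Run of M on w = a a a b a a b b a a:
  step 0: p0  (start)
  step 1: p3  (read a: p0→p3)
  step 2: p4  (read a: p3→p4)
  step 3: p3  (read a: p4→p3)   ← first repeat (p3 seen earlier)
  step 4: p1  (read b: p3→p1)
  step 5: p0  (read a: p1→p0)
  step 6: p3  (read a: p0→p3)
  step 7: p1  (read b: p3→p1)
  step 8: p2  (read b: p1→p2)
  step 9: p5  (read a: p2→p5)
  step 10: p4  (read a: p5→p4)

The earliest repeat is at step j = 3: M is in p3, which it already visited at step i = 1.
With |Q| = 6, pigeonhole forces a state repeat no later than step 6; the substring read between the first and second visits to that state can be pumped.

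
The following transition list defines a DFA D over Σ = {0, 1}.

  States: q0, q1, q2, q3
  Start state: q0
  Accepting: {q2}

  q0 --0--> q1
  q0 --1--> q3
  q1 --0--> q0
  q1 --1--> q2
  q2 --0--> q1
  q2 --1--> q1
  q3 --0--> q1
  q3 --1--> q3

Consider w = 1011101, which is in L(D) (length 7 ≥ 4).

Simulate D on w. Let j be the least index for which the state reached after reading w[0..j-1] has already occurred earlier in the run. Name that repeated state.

State sequence: q0 -1-> q3 -0-> q1 -1-> q2 -1-> q1 -1-> q2 -0-> q1 -1-> q2
First repeat at step 4: q1 was already visited.

The earliest repeat is at step j = 4: D is in q1, which it already visited at step i = 2.
The DFA has 4 states, so the proof of the pumping lemma guarantees a repeated state among the first 4+1 visited; the segment between the two visits is the pumpable y.

q1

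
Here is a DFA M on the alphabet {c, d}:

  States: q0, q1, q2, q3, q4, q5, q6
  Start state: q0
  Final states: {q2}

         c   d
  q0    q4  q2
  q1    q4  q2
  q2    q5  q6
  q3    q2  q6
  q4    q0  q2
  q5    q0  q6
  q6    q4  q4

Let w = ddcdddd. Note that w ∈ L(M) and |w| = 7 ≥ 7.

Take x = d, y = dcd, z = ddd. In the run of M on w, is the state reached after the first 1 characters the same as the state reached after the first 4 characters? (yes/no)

yes

State sequence: q0 -d-> q2 -d-> q6 -c-> q4 -d-> q2

After x (step 1): q2. After xy (step 4): q2.
They match, so y = dcd drives M around a cycle from q2 back to itself; pumping y any number of times keeps M in q2 before reading z, and xyⁱz ∈ L(M) for every i ≥ 0.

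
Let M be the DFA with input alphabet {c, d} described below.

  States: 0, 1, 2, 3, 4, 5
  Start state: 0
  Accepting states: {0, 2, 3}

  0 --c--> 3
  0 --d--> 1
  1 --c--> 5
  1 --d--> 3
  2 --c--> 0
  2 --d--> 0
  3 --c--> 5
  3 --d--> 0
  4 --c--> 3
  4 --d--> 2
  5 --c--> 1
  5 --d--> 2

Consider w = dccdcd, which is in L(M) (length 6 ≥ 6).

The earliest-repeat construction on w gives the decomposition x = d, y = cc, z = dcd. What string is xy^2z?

xy^2z = d·cc·cc·dcd = dccccdcd.
Reading y = cc takes M from 1 back to 1, so after x·y·y the machine is still in 1, and z then leads to the accepting state 2. Hence dccccdcd ∈ L(M).

dccccdcd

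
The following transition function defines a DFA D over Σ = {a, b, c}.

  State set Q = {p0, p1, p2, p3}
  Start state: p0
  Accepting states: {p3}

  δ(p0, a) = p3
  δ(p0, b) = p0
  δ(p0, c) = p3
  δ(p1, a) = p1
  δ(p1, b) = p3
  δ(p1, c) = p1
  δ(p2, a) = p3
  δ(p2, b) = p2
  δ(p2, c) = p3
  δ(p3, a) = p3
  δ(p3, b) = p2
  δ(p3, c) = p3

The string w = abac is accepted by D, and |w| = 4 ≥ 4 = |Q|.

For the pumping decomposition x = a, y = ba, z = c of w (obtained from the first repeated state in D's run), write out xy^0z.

ac

xy⁰z = xz = a·c = ac.
Reading y = ba takes D from p3 back to p3, so after x the machine is still in p3, and z then leads to the accepting state p3. Hence ac ∈ L(D).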